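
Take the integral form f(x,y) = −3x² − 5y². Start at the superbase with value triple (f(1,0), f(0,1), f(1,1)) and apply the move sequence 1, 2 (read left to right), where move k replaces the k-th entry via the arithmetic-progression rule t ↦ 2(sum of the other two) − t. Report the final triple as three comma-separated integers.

start (-3,-5,-8) = (f(1,0),f(0,1),f(1,1))
replace slot 1: 2·((-5)+(-8)) − (-3) = -23 → (-23,-5,-8)
replace slot 2: 2·((-23)+(-8)) − (-5) = -57 → (-23,-57,-8)

-23,-57,-8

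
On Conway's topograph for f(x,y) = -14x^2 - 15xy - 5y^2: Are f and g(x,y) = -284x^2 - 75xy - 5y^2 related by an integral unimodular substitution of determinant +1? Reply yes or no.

D₁ = -55, D₂ = -55
f is negative-definite; reduce −f:
−f: translate: b→-13 (≡15 mod 28), so (14,15,5)→(14,-13,4)
−f: flip: (14,-13,4)→(4,13,14)
−f: translate: b→-3 (≡13 mod 8), so (4,13,14)→(4,-3,4)
−f: flip: (4,-3,4)→(4,3,4)
−f: reduced (well bottom): (4,3,4) with a≤c, −a<b≤a
flip sign back: reduced form of f is (-4,-3,-4)
g is negative-definite; reduce −g:
−g: flip: (284,75,5)→(5,-75,284)
−g: translate: b→5 (≡-75 mod 10), so (5,-75,284)→(5,5,4)
−g: flip: (5,5,4)→(4,-5,5)
−g: translate: b→3 (≡-5 mod 8), so (4,-5,5)→(4,3,4)
−g: reduced (well bottom): (4,3,4) with a≤c, −a<b≤a
flip sign back: reduced form of g is (-4,-3,-4)
reduced forms (-4, -3, -4) vs (-4, -3, -4) ⇒ equivalent

yes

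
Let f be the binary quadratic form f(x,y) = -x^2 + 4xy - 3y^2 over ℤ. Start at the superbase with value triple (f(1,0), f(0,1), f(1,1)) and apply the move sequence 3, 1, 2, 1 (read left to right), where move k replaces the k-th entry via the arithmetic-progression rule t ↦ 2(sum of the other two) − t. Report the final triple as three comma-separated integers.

start (-1,-3,0) = (f(1,0),f(0,1),f(1,1))
replace slot 3: 2·((-1)+(-3)) − 0 = -8 → (-1,-3,-8)
replace slot 1: 2·((-3)+(-8)) − (-1) = -21 → (-21,-3,-8)
replace slot 2: 2·((-21)+(-8)) − (-3) = -55 → (-21,-55,-8)
replace slot 1: 2·((-55)+(-8)) − (-21) = -105 → (-105,-55,-8)

-105,-55,-8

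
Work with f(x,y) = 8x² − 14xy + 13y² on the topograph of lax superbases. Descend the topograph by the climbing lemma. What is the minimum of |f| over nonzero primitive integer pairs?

translate: b→2 (≡-14 mod 16), so (8,-14,13)→(8,2,7)
flip: (8,2,7)→(7,-2,8)
reduced (well bottom): (7,-2,8) with a≤c, −a<b≤a
well minimum = a = 7

7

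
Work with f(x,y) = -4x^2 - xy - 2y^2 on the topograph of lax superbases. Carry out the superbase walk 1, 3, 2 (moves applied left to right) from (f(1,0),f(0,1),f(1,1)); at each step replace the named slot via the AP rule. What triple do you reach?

start (-4,-2,-7) = (f(1,0),f(0,1),f(1,1))
replace slot 1: 2·((-2)+(-7)) − (-4) = -14 → (-14,-2,-7)
replace slot 3: 2·((-14)+(-2)) − (-7) = -25 → (-14,-2,-25)
replace slot 2: 2·((-14)+(-25)) − (-2) = -76 → (-14,-76,-25)

-14,-76,-25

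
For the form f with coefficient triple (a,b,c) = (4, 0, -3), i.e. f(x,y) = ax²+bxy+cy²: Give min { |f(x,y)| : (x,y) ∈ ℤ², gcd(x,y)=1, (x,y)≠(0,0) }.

descent: ρ → (-3,6,1)  [lands on river]
river: ρ → (1,6,-3)
closes: descent 1, river 2
min |a| on river = 1

1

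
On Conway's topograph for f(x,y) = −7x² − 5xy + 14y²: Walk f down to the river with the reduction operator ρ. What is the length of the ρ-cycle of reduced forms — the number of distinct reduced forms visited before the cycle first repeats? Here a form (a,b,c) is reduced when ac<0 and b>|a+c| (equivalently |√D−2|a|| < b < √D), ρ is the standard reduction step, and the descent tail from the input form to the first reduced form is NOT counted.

D = 417, ⌊√D⌋ = 20
descent: ρ → (14,5,-7)
descent: ρ → (-7,9,12)  [lands on river]
river: ρ → (12,15,-4)
river: ρ → (-4,17,8)
river: ρ → (8,15,-6)
river: ρ → (-6,9,14)
river: ρ → (14,19,-1)
river: ρ → (-1,19,14)
river: ρ → (14,9,-6)
river: ρ → (-6,15,8)
river: ρ → (8,17,-4)
river: ρ → (-4,15,12)
river: ρ → (12,9,-7)
river: ρ → (-7,19,2)
river: ρ → (2,17,-16)
river: ρ → (-16,15,3)
river: ρ → (3,15,-16)
river: ρ → (-16,17,2)
river: ρ → (2,19,-7)
ρ-cycle length = 18 (tail of 2 descent steps not counted)

18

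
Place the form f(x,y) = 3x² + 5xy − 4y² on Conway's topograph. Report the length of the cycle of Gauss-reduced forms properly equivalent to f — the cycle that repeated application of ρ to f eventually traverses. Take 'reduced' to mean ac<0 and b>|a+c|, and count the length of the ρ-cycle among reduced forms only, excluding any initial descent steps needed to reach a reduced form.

D = 73, ⌊√D⌋ = 8
river: ρ → (-4,3,4)
river: ρ → (4,5,-3)
river: ρ → (-3,7,2)
river: ρ → (2,5,-6)
river: ρ → (-6,7,1)
river: ρ → (1,7,-6)
river: ρ → (-6,5,2)
river: ρ → (2,7,-3)
river: ρ → (-3,5,4)
river: ρ → (4,3,-4)
river: ρ → (-4,5,3)
river: ρ → (3,7,-2)
river: ρ → (-2,5,6)
river: ρ → (6,7,-1)
river: ρ → (-1,7,6)
river: ρ → (6,5,-2)
river: ρ → (-2,7,3)
river: ρ → (3,5,-4)
ρ-cycle length = 18 (tail of 0 descent steps not counted)

18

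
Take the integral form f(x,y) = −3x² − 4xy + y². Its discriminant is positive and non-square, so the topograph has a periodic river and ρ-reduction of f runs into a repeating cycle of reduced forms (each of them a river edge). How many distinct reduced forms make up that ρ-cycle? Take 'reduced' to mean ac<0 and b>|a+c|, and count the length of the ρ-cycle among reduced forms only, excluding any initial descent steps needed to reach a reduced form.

D = 28, ⌊√D⌋ = 5
descent: ρ → (1,4,-3)  [lands on river]
river: ρ → (-3,2,2)
river: ρ → (2,2,-3)
river: ρ → (-3,4,1)
ρ-cycle length = 4 (tail of 1 descent step not counted)

4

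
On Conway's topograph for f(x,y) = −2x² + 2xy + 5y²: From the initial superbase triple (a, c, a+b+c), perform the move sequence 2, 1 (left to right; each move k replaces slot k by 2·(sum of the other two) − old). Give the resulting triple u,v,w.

start (-2,5,5) = (f(1,0),f(0,1),f(1,1))
replace slot 2: 2·((-2)+5) − 5 = 1 → (-2,1,5)
replace slot 1: 2·(1+5) − (-2) = 14 → (14,1,5)

14,1,5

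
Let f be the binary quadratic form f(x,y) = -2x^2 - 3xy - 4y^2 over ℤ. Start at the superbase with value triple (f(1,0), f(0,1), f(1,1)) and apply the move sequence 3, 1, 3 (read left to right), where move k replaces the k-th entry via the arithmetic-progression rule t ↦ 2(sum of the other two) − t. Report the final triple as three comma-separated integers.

start (-2,-4,-9) = (f(1,0),f(0,1),f(1,1))
replace slot 3: 2·((-2)+(-4)) − (-9) = -3 → (-2,-4,-3)
replace slot 1: 2·((-4)+(-3)) − (-2) = -12 → (-12,-4,-3)
replace slot 3: 2·((-12)+(-4)) − (-3) = -29 → (-12,-4,-29)

-12,-4,-29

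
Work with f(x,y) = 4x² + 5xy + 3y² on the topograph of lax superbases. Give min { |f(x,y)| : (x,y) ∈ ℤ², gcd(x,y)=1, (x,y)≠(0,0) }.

translate: b→-3 (≡5 mod 8), so (4,5,3)→(4,-3,2)
flip: (4,-3,2)→(2,3,4)
translate: b→-1 (≡3 mod 4), so (2,3,4)→(2,-1,3)
reduced (well bottom): (2,-1,3) with a≤c, −a<b≤a
well minimum = a = 2

2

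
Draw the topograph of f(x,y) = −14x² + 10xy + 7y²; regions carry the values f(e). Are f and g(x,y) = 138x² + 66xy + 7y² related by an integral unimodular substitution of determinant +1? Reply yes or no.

D₁ = 492, D₂ = 492
river cycle of f (length 6): (7, 18, -6), (-6, 18, 7), (7, 10, -14), (-14, 18, 3), (3, 18, -14), (-14, 10, 7)
river cycle of g (length 6): (7, 18, -6), (-6, 18, 7), (7, 10, -14), (-14, 18, 3), (3, 18, -14), (-14, 10, 7)
cycles coincide ⇒ equivalent

yes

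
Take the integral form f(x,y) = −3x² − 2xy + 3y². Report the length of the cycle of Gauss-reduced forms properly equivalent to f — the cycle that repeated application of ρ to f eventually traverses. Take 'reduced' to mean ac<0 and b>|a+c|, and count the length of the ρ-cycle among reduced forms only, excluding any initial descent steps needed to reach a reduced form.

D = 40, ⌊√D⌋ = 6
descent: ρ → (3,2,-3)  [lands on river]
river: ρ → (-3,4,2)
river: ρ → (2,4,-3)
river: ρ → (-3,2,3)
river: ρ → (3,4,-2)
river: ρ → (-2,4,3)
ρ-cycle length = 6 (tail of 1 descent step not counted)

6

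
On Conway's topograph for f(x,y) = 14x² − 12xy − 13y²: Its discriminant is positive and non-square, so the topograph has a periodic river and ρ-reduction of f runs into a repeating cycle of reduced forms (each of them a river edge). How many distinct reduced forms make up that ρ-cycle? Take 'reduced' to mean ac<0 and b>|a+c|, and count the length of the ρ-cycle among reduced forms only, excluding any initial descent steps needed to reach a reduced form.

D = 872, ⌊√D⌋ = 29
descent: ρ → (-13,12,14)  [lands on river]
river: ρ → (14,16,-11)
river: ρ → (-11,28,2)
river: ρ → (2,28,-11)
river: ρ → (-11,16,14)
river: ρ → (14,12,-13)
river: ρ → (-13,14,13)
river: ρ → (13,12,-14)
river: ρ → (-14,16,11)
river: ρ → (11,28,-2)
river: ρ → (-2,28,11)
river: ρ → (11,16,-14)
river: ρ → (-14,12,13)
river: ρ → (13,14,-13)
ρ-cycle length = 14 (tail of 1 descent step not counted)

14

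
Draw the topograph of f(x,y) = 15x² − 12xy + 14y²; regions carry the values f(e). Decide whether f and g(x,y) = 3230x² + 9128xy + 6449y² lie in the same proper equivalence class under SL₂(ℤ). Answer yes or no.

D₁ = -696, D₂ = -696
f: flip: (15,-12,14)→(14,12,15)
f: reduced (well bottom): (14,12,15) with a≤c, −a<b≤a
g: translate: b→2668 (≡9128 mod 6460), so (3230,9128,6449)→(3230,2668,551)
g: flip: (3230,2668,551)→(551,-2668,3230)
g: translate: b→-464 (≡-2668 mod 1102), so (551,-2668,3230)→(551,-464,98)
g: flip: (551,-464,98)→(98,464,551)
g: translate: b→72 (≡464 mod 196), so (98,464,551)→(98,72,15)
g: flip: (98,72,15)→(15,-72,98)
g: translate: b→-12 (≡-72 mod 30), so (15,-72,98)→(15,-12,14)
g: flip: (15,-12,14)→(14,12,15)
g: reduced (well bottom): (14,12,15) with a≤c, −a<b≤a
reduced forms (14, 12, 15) vs (14, 12, 15) ⇒ equivalent

yes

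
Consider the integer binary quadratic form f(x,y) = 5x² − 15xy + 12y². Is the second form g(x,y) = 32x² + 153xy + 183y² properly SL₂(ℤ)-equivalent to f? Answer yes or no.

D₁ = -15, D₂ = -15
f: translate: b→5 (≡-15 mod 10), so (5,-15,12)→(5,5,2)
f: flip: (5,5,2)→(2,-5,5)
f: translate: b→-1 (≡-5 mod 4), so (2,-5,5)→(2,-1,2)
f: flip: (2,-1,2)→(2,1,2)
f: reduced (well bottom): (2,1,2) with a≤c, −a<b≤a
g: translate: b→25 (≡153 mod 64), so (32,153,183)→(32,25,5)
g: flip: (32,25,5)→(5,-25,32)
g: translate: b→5 (≡-25 mod 10), so (5,-25,32)→(5,5,2)
g: flip: (5,5,2)→(2,-5,5)
g: translate: b→-1 (≡-5 mod 4), so (2,-5,5)→(2,-1,2)
g: flip: (2,-1,2)→(2,1,2)
g: reduced (well bottom): (2,1,2) with a≤c, −a<b≤a
reduced forms (2, 1, 2) vs (2, 1, 2) ⇒ equivalent

yes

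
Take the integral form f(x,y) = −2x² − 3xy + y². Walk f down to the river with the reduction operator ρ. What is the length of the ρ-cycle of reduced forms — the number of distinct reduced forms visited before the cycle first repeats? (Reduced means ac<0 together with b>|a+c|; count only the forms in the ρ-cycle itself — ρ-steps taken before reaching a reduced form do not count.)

D = 17, ⌊√D⌋ = 4
descent: ρ → (1,3,-2)  [lands on river]
river: ρ → (-2,1,2)
river: ρ → (2,3,-1)
river: ρ → (-1,3,2)
river: ρ → (2,1,-2)
river: ρ → (-2,3,1)
ρ-cycle length = 6 (tail of 1 descent step not counted)

6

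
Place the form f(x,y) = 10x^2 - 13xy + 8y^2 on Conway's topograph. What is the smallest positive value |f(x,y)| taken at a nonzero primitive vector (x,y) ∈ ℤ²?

translate: b→7 (≡-13 mod 20), so (10,-13,8)→(10,7,5)
flip: (10,7,5)→(5,-7,10)
translate: b→3 (≡-7 mod 10), so (5,-7,10)→(5,3,8)
reduced (well bottom): (5,3,8) with a≤c, −a<b≤a
well minimum = a = 5

5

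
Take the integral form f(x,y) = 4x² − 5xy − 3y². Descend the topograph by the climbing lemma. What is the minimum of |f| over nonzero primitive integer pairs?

descent: ρ → (-3,5,4)  [lands on river]
river: ρ → (4,3,-4)
river: ρ → (-4,5,3)
river: ρ → (3,7,-2)
river: ρ → (-2,5,6)
river: ρ → (6,7,-1)
river: ρ → (-1,7,6)
river: ρ → (6,5,-2)
river: ρ → (-2,7,3)
river: ρ → (3,5,-4)
river: ρ → (-4,3,4)
river: ρ → (4,5,-3)
river: ρ → (-3,7,2)
river: ρ → (2,5,-6)
river: ρ → (-6,7,1)
river: ρ → (1,7,-6)
river: ρ → (-6,5,2)
river: ρ → (2,7,-3)
closes: descent 1, river 18
min |a| on river = 1

1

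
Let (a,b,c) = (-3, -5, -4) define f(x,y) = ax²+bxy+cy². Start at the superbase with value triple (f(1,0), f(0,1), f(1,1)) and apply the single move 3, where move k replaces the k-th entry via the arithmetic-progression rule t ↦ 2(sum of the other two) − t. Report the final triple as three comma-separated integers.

start (-3,-4,-12) = (f(1,0),f(0,1),f(1,1))
replace slot 3: 2·((-3)+(-4)) − (-12) = -2 → (-3,-4,-2)

-3,-4,-2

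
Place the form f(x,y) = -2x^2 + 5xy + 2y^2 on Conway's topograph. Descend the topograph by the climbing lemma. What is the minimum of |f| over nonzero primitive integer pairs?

river: ρ → (2,3,-4)
river: ρ → (-4,5,1)
river: ρ → (1,5,-4)
river: ρ → (-4,3,2)
river: ρ → (2,5,-2)
river: ρ → (-2,3,4)
river: ρ → (4,5,-1)
river: ρ → (-1,5,4)
river: ρ → (4,3,-2)
river: ρ → (-2,5,2)
closes: descent 0, river 10
min |a| on river = 1

1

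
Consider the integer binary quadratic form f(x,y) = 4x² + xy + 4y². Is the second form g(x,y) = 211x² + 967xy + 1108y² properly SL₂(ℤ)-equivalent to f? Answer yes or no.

D₁ = -63, D₂ = -63
f: reduced (well bottom): (4,1,4) with a≤c, −a<b≤a
g: translate: b→123 (≡967 mod 422), so (211,967,1108)→(211,123,18)
g: flip: (211,123,18)→(18,-123,211)
g: translate: b→-15 (≡-123 mod 36), so (18,-123,211)→(18,-15,4)
g: flip: (18,-15,4)→(4,15,18)
g: translate: b→-1 (≡15 mod 8), so (4,15,18)→(4,-1,4)
g: flip: (4,-1,4)→(4,1,4)
g: reduced (well bottom): (4,1,4) with a≤c, −a<b≤a
reduced forms (4, 1, 4) vs (4, 1, 4) ⇒ equivalent

yes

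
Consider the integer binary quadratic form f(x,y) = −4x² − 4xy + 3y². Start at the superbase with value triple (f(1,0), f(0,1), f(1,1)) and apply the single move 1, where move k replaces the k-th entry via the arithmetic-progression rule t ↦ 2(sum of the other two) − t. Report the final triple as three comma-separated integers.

start (-4,3,-5) = (f(1,0),f(0,1),f(1,1))
replace slot 1: 2·(3+(-5)) − (-4) = 0 → (0,3,-5)

0,3,-5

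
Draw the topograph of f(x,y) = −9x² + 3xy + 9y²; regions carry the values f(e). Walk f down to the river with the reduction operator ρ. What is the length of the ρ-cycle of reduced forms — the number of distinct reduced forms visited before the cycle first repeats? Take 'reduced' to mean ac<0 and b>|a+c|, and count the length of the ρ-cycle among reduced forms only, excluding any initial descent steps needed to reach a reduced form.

D = 333, ⌊√D⌋ = 18
river: ρ → (9,15,-3)
river: ρ → (-3,15,9)
river: ρ → (9,3,-9)
river: ρ → (-9,15,3)
river: ρ → (3,15,-9)
river: ρ → (-9,3,9)
ρ-cycle length = 6 (tail of 0 descent steps not counted)

6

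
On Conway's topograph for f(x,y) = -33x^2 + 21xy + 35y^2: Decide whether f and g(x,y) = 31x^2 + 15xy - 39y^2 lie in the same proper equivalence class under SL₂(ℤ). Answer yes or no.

D₁ = 5061, D₂ = 5061
river cycle of f (length 18): (35, 49, -19), (-19, 65, 11), (11, 67, -13), (-13, 63, 21), (21, 63, -13), (-13, 67, 11), (11, 65, -19), (-19, 49, 35), (35, 21, -33), (-33, 45, 23), … (8 more)
river cycle of g (length 18): (-39, 63, 7), (7, 63, -39), (-39, 15, 31), (31, 47, -23), (-23, 45, 33), (33, 21, -35), (-35, 49, 19), (19, 65, -11), (-11, 67, 13), (13, 63, -21), … (8 more)
cycles differ ⇒ inequivalent

no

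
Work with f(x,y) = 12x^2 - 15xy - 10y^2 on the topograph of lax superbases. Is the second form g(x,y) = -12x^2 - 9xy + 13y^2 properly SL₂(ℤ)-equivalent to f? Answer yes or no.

D₁ = 705, D₂ = 705
river cycle of f (length 14): (-10, 15, 12), (12, 9, -13), (-13, 17, 8), (8, 15, -15), (-15, 15, 8), (8, 17, -13), (-13, 9, 12), (12, 15, -10), (-10, 25, 2), (2, 23, -22), … (4 more)
river cycle of g (length 14): (13, 9, -12), (-12, 15, 10), (10, 25, -2), (-2, 23, 22), (22, 21, -3), (-3, 21, 22), (22, 23, -2), (-2, 25, 10), (10, 15, -12), (-12, 9, 13), … (4 more)
cycles differ ⇒ inequivalent

no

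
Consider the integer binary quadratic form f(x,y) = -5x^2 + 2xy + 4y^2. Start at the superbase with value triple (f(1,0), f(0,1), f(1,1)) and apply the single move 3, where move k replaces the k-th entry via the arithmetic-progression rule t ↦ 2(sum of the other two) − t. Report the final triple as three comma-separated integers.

start (-5,4,1) = (f(1,0),f(0,1),f(1,1))
replace slot 3: 2·((-5)+4) − 1 = -3 → (-5,4,-3)

-5,4,-3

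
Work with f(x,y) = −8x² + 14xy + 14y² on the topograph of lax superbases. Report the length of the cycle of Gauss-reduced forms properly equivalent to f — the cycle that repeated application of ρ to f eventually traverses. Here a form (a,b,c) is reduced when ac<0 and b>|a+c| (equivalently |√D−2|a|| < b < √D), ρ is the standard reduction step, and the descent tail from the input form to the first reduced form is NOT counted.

D = 644, ⌊√D⌋ = 25
river: ρ → (14,14,-8)
river: ρ → (-8,18,10)
river: ρ → (10,22,-4)
river: ρ → (-4,18,20)
river: ρ → (20,22,-2)
river: ρ → (-2,22,20)
river: ρ → (20,18,-4)
river: ρ → (-4,22,10)
river: ρ → (10,18,-8)
river: ρ → (-8,14,14)
ρ-cycle length = 10 (tail of 0 descent steps not counted)

10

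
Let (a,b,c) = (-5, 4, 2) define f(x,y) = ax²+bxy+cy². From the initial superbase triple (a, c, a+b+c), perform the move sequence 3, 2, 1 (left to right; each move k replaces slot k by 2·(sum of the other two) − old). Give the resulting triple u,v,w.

start (-5,2,1) = (f(1,0),f(0,1),f(1,1))
replace slot 3: 2·((-5)+2) − 1 = -7 → (-5,2,-7)
replace slot 2: 2·((-5)+(-7)) − 2 = -26 → (-5,-26,-7)
replace slot 1: 2·((-26)+(-7)) − (-5) = -61 → (-61,-26,-7)

-61,-26,-7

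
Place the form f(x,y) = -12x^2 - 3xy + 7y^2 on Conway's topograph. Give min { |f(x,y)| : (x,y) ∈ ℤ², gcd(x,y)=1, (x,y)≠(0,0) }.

descent: ρ → (7,17,-2)  [lands on river]
river: ρ → (-2,15,15)
river: ρ → (15,15,-2)
river: ρ → (-2,17,7)
river: ρ → (7,11,-8)
river: ρ → (-8,5,10)
river: ρ → (10,15,-3)
river: ρ → (-3,15,10)
river: ρ → (10,5,-8)
river: ρ → (-8,11,7)
closes: descent 1, river 10
min |a| on river = 2

2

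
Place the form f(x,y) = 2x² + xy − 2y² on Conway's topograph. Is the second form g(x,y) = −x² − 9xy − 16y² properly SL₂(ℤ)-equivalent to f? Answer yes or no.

D₁ = 17, D₂ = 17
river cycle of f (length 6): (-2, 3, 1), (1, 3, -2), (-2, 1, 2), (2, 3, -1), (-1, 3, 2), (2, 1, -2)
river cycle of g (length 6): (-1, 3, 2), (2, 1, -2), (-2, 3, 1), (1, 3, -2), (-2, 1, 2), (2, 3, -1)
cycles coincide ⇒ equivalent

yes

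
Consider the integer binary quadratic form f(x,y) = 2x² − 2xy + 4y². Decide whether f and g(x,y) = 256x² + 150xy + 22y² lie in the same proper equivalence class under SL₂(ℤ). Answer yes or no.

D₁ = -28, D₂ = -28
f: translate: b→2 (≡-2 mod 4), so (2,-2,4)→(2,2,4)
f: reduced (well bottom): (2,2,4) with a≤c, −a<b≤a
g: flip: (256,150,22)→(22,-150,256)
g: translate: b→-18 (≡-150 mod 44), so (22,-150,256)→(22,-18,4)
g: flip: (22,-18,4)→(4,18,22)
g: translate: b→2 (≡18 mod 8), so (4,18,22)→(4,2,2)
g: flip: (4,2,2)→(2,-2,4)
g: translate: b→2 (≡-2 mod 4), so (2,-2,4)→(2,2,4)
g: reduced (well bottom): (2,2,4) with a≤c, −a<b≤a
reduced forms (2, 2, 4) vs (2, 2, 4) ⇒ equivalent

yes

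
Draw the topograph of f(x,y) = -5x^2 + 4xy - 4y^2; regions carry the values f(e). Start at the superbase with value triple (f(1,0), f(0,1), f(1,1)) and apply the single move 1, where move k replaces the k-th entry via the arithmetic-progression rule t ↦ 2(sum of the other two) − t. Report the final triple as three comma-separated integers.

start (-5,-4,-5) = (f(1,0),f(0,1),f(1,1))
replace slot 1: 2·((-4)+(-5)) − (-5) = -13 → (-13,-4,-5)

-13,-4,-5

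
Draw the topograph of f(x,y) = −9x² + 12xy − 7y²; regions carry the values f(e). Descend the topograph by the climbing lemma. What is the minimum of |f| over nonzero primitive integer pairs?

translate: b→6 (≡-12 mod 18), so (9,-12,7)→(9,6,4)
flip: (9,6,4)→(4,-6,9)
translate: b→2 (≡-6 mod 8), so (4,-6,9)→(4,2,7)
reduced (well bottom): (4,2,7) with a≤c, −a<b≤a
well minimum |f| = |-4| = 4 (negative-definite)

4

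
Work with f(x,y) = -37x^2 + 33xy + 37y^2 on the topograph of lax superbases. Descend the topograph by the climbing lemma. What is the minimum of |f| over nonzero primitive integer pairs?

river: ρ → (37,41,-33)
river: ρ → (-33,25,45)
river: ρ → (45,65,-13)
river: ρ → (-13,65,45)
river: ρ → (45,25,-33)
river: ρ → (-33,41,37)
river: ρ → (37,33,-37)
river: ρ → (-37,41,33)
river: ρ → (33,25,-45)
river: ρ → (-45,65,13)
river: ρ → (13,65,-45)
river: ρ → (-45,25,33)
river: ρ → (33,41,-37)
river: ρ → (-37,33,37)
closes: descent 0, river 14
min |a| on river = 13

13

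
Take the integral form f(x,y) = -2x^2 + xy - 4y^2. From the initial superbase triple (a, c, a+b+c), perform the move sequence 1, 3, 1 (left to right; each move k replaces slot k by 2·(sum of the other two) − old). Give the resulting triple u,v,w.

start (-2,-4,-5) = (f(1,0),f(0,1),f(1,1))
replace slot 1: 2·((-4)+(-5)) − (-2) = -16 → (-16,-4,-5)
replace slot 3: 2·((-16)+(-4)) − (-5) = -35 → (-16,-4,-35)
replace slot 1: 2·((-4)+(-35)) − (-16) = -62 → (-62,-4,-35)

-62,-4,-35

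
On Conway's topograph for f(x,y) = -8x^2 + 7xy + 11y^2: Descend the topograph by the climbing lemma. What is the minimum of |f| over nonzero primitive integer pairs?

river: ρ → (11,15,-4)
river: ρ → (-4,17,7)
river: ρ → (7,11,-10)
river: ρ → (-10,9,8)
river: ρ → (8,7,-11)
river: ρ → (-11,15,4)
river: ρ → (4,17,-7)
river: ρ → (-7,11,10)
river: ρ → (10,9,-8)
river: ρ → (-8,7,11)
closes: descent 0, river 10
min |a| on river = 4

4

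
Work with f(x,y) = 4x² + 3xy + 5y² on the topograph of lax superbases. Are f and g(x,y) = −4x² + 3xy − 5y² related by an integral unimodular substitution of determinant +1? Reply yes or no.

D₁ = -71, D₂ = -71
f: reduced (well bottom): (4,3,5) with a≤c, −a<b≤a
g is negative-definite; reduce −g:
−g: reduced (well bottom): (4,-3,5) with a≤c, −a<b≤a
flip sign back: reduced form of g is (-4,3,-5)
reduced forms (4, 3, 5) vs (-4, 3, -5) ⇒ inequivalent

no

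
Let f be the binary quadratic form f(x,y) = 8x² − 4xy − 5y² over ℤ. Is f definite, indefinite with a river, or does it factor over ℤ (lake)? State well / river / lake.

D = b²−4ac = (-4)² − 4·8·(-5) = 176
D > 0 non-square ⇒ indefinite ⇒ periodic river

river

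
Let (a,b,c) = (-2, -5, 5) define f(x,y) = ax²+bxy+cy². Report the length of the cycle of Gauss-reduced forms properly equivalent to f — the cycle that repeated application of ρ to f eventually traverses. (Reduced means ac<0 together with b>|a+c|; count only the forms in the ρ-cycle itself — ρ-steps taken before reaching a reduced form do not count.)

D = 65, ⌊√D⌋ = 8
descent: ρ → (5,5,-2)  [lands on river]
river: ρ → (-2,7,2)
river: ρ → (2,5,-5)
river: ρ → (-5,5,2)
river: ρ → (2,7,-2)
river: ρ → (-2,5,5)
ρ-cycle length = 6 (tail of 1 descent step not counted)

6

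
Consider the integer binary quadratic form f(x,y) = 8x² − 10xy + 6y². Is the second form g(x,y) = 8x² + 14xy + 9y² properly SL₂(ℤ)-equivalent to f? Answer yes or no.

D₁ = -92, D₂ = -92
f: translate: b→6 (≡-10 mod 16), so (8,-10,6)→(8,6,4)
f: flip: (8,6,4)→(4,-6,8)
f: translate: b→2 (≡-6 mod 8), so (4,-6,8)→(4,2,6)
f: reduced (well bottom): (4,2,6) with a≤c, −a<b≤a
g: translate: b→-2 (≡14 mod 16), so (8,14,9)→(8,-2,3)
g: flip: (8,-2,3)→(3,2,8)
g: reduced (well bottom): (3,2,8) with a≤c, −a<b≤a
reduced forms (4, 2, 6) vs (3, 2, 8) ⇒ inequivalent

no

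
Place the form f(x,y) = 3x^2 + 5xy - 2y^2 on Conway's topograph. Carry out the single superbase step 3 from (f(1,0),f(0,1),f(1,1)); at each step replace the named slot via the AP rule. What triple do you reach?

start (3,-2,6) = (f(1,0),f(0,1),f(1,1))
replace slot 3: 2·(3+(-2)) − 6 = -4 → (3,-2,-4)

3,-2,-4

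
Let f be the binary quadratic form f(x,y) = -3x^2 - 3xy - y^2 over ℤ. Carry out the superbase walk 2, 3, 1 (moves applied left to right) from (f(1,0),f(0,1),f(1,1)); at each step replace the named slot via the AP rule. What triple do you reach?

start (-3,-1,-7) = (f(1,0),f(0,1),f(1,1))
replace slot 2: 2·((-3)+(-7)) − (-1) = -19 → (-3,-19,-7)
replace slot 3: 2·((-3)+(-19)) − (-7) = -37 → (-3,-19,-37)
replace slot 1: 2·((-19)+(-37)) − (-3) = -109 → (-109,-19,-37)

-109,-19,-37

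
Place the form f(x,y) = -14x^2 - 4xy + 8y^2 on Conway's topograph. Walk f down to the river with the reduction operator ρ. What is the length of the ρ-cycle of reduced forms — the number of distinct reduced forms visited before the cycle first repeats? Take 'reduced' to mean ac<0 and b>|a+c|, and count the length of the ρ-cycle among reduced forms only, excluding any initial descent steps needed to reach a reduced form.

D = 464, ⌊√D⌋ = 21
descent: ρ → (8,20,-2)  [lands on river]
river: ρ → (-2,20,8)
river: ρ → (8,12,-10)
river: ρ → (-10,8,10)
river: ρ → (10,12,-8)
river: ρ → (-8,20,2)
river: ρ → (2,20,-8)
river: ρ → (-8,12,10)
river: ρ → (10,8,-10)
river: ρ → (-10,12,8)
ρ-cycle length = 10 (tail of 1 descent step not counted)

10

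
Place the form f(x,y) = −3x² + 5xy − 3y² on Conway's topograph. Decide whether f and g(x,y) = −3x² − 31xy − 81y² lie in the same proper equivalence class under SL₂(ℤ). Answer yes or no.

D₁ = -11, D₂ = -11
f is negative-definite; reduce −f:
−f: translate: b→1 (≡-5 mod 6), so (3,-5,3)→(3,1,1)
−f: flip: (3,1,1)→(1,-1,3)
−f: translate: b→1 (≡-1 mod 2), so (1,-1,3)→(1,1,3)
−f: reduced (well bottom): (1,1,3) with a≤c, −a<b≤a
flip sign back: reduced form of f is (-1,-1,-3)
g is negative-definite; reduce −g:
−g: translate: b→1 (≡31 mod 6), so (3,31,81)→(3,1,1)
−g: flip: (3,1,1)→(1,-1,3)
−g: translate: b→1 (≡-1 mod 2), so (1,-1,3)→(1,1,3)
−g: reduced (well bottom): (1,1,3) with a≤c, −a<b≤a
flip sign back: reduced form of g is (-1,-1,-3)
reduced forms (-1, -1, -3) vs (-1, -1, -3) ⇒ equivalent

yes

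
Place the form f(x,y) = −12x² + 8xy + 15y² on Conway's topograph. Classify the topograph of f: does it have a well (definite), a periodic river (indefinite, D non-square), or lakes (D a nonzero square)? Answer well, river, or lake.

D = b²−4ac = 8² − 4·(-12)·15 = 784
D = 28² is a perfect square ⇒ form factors over ℤ ⇒ lakes

lake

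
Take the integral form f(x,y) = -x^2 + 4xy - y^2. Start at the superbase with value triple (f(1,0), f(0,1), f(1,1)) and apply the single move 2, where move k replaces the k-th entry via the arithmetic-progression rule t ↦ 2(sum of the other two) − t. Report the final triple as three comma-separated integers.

start (-1,-1,2) = (f(1,0),f(0,1),f(1,1))
replace slot 2: 2·((-1)+2) − (-1) = 3 → (-1,3,2)

-1,3,2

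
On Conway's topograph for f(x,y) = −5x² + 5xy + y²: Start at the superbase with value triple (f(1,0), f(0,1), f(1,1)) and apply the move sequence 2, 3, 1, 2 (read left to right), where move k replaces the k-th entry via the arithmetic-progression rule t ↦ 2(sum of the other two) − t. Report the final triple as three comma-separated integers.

start (-5,1,1) = (f(1,0),f(0,1),f(1,1))
replace slot 2: 2·((-5)+1) − 1 = -9 → (-5,-9,1)
replace slot 3: 2·((-5)+(-9)) − 1 = -29 → (-5,-9,-29)
replace slot 1: 2·((-9)+(-29)) − (-5) = -71 → (-71,-9,-29)
replace slot 2: 2·((-71)+(-29)) − (-9) = -191 → (-71,-191,-29)

-71,-191,-29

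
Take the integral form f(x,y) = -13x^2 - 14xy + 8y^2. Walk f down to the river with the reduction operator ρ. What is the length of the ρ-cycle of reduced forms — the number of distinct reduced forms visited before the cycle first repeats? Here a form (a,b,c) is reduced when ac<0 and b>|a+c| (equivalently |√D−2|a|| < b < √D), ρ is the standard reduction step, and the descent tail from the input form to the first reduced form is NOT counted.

D = 612, ⌊√D⌋ = 24
descent: ρ → (8,14,-13)  [lands on river]
river: ρ → (-13,12,9)
river: ρ → (9,24,-1)
river: ρ → (-1,24,9)
river: ρ → (9,12,-13)
river: ρ → (-13,14,8)
river: ρ → (8,18,-9)
river: ρ → (-9,18,8)
ρ-cycle length = 8 (tail of 1 descent step not counted)

8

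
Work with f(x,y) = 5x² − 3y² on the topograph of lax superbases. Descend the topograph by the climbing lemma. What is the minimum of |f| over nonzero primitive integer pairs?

descent: ρ → (-3,6,2)  [lands on river]
river: ρ → (2,6,-3)
closes: descent 1, river 2
min |a| on river = 2

2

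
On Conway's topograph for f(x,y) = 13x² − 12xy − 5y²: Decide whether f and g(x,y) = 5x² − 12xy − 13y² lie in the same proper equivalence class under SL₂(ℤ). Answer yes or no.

D₁ = 404, D₂ = 404
river cycle of f (length 6): (-5, 12, 13), (13, 14, -4), (-4, 18, 5), (5, 12, -13), (-13, 14, 4), (4, 18, -5)
river cycle of g (length 6): (-13, 12, 5), (5, 18, -4), (-4, 14, 13), (13, 12, -5), (-5, 18, 4), (4, 14, -13)
cycles differ ⇒ inequivalent

no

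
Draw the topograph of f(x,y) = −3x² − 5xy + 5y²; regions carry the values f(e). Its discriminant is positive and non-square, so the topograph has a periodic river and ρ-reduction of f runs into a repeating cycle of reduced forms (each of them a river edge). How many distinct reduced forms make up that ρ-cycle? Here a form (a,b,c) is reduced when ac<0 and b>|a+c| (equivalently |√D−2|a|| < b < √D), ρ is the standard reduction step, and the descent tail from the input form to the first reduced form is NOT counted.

D = 85, ⌊√D⌋ = 9
descent: ρ → (5,5,-3)  [lands on river]
river: ρ → (-3,7,3)
river: ρ → (3,5,-5)
river: ρ → (-5,5,3)
river: ρ → (3,7,-3)
river: ρ → (-3,5,5)
ρ-cycle length = 6 (tail of 1 descent step not counted)

6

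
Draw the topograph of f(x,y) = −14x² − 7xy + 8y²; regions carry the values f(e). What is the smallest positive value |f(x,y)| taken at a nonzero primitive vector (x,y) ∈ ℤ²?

descent: ρ → (8,7,-14)  [lands on river]
river: ρ → (-14,21,1)
river: ρ → (1,21,-14)
river: ρ → (-14,7,8)
river: ρ → (8,9,-13)
river: ρ → (-13,17,4)
river: ρ → (4,15,-17)
river: ρ → (-17,19,2)
river: ρ → (2,21,-7)
river: ρ → (-7,21,2)
river: ρ → (2,19,-17)
river: ρ → (-17,15,4)
river: ρ → (4,17,-13)
river: ρ → (-13,9,8)
closes: descent 1, river 14
min |a| on river = 1

1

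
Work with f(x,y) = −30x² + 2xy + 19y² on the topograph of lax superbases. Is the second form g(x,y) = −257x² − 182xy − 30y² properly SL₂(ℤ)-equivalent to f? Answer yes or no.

D₁ = 2284, D₂ = 2284
river cycle of f (length 42): (19, 36, -13), (-13, 42, 10), (10, 38, -21), (-21, 46, 2), (2, 46, -21), (-21, 38, 10), (10, 42, -13), (-13, 36, 19), (19, 40, -9), (-9, 32, 35), … (32 more)
river cycle of g (length 42): (19, 36, -13), (-13, 42, 10), (10, 38, -21), (-21, 46, 2), (2, 46, -21), (-21, 38, 10), (10, 42, -13), (-13, 36, 19), (19, 40, -9), (-9, 32, 35), … (32 more)
cycles coincide ⇒ equivalent

yes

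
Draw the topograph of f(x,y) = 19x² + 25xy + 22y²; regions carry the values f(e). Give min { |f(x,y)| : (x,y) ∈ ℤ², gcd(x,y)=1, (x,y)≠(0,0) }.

translate: b→-13 (≡25 mod 38), so (19,25,22)→(19,-13,16)
flip: (19,-13,16)→(16,13,19)
reduced (well bottom): (16,13,19) with a≤c, −a<b≤a
well minimum = a = 16

16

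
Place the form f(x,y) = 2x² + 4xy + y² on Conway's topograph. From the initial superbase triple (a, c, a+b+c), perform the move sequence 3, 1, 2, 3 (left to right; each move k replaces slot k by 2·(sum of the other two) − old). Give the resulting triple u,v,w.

start (2,1,7) = (f(1,0),f(0,1),f(1,1))
replace slot 3: 2·(2+1) − 7 = -1 → (2,1,-1)
replace slot 1: 2·(1+(-1)) − 2 = -2 → (-2,1,-1)
replace slot 2: 2·((-2)+(-1)) − 1 = -7 → (-2,-7,-1)
replace slot 3: 2·((-2)+(-7)) − (-1) = -17 → (-2,-7,-17)

-2,-7,-17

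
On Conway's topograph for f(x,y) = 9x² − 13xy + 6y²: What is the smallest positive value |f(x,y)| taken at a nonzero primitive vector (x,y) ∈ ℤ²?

translate: b→5 (≡-13 mod 18), so (9,-13,6)→(9,5,2)
flip: (9,5,2)→(2,-5,9)
translate: b→-1 (≡-5 mod 4), so (2,-5,9)→(2,-1,6)
reduced (well bottom): (2,-1,6) with a≤c, −a<b≤a
well minimum = a = 2

2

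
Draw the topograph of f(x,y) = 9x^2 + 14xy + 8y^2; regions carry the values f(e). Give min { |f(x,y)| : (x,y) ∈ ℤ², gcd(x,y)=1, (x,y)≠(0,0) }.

translate: b→-4 (≡14 mod 18), so (9,14,8)→(9,-4,3)
flip: (9,-4,3)→(3,4,9)
translate: b→-2 (≡4 mod 6), so (3,4,9)→(3,-2,8)
reduced (well bottom): (3,-2,8) with a≤c, −a<b≤a
well minimum = a = 3

3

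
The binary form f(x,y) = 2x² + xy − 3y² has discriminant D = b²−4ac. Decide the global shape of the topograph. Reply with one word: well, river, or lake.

D = b²−4ac = 1² − 4·2·(-3) = 25
D = 5² is a perfect square ⇒ form factors over ℤ ⇒ lakes

lake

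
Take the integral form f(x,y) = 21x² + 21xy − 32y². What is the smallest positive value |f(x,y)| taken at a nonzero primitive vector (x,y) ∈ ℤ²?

river: ρ → (-32,43,10)
river: ρ → (10,37,-44)
river: ρ → (-44,51,3)
river: ρ → (3,51,-44)
river: ρ → (-44,37,10)
river: ρ → (10,43,-32)
river: ρ → (-32,21,21)
river: ρ → (21,21,-32)
closes: descent 0, river 8
min |a| on river = 3

3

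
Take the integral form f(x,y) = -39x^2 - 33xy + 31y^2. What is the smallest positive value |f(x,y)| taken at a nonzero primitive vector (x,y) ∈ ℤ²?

descent: ρ → (31,33,-39)  [lands on river]
river: ρ → (-39,45,25)
river: ρ → (25,55,-29)
river: ρ → (-29,61,19)
river: ρ → (19,53,-41)
river: ρ → (-41,29,31)
closes: descent 1, river 6
min |a| on river = 19

19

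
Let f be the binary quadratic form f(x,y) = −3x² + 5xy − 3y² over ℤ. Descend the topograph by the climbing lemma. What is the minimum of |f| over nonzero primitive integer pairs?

translate: b→1 (≡-5 mod 6), so (3,-5,3)→(3,1,1)
flip: (3,1,1)→(1,-1,3)
translate: b→1 (≡-1 mod 2), so (1,-1,3)→(1,1,3)
reduced (well bottom): (1,1,3) with a≤c, −a<b≤a
well minimum |f| = |-1| = 1 (negative-definite)

1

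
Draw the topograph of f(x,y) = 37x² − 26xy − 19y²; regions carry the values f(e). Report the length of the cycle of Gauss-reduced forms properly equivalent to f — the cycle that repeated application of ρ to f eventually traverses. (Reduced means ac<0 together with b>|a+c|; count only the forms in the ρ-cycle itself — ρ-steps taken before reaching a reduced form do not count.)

D = 3488, ⌊√D⌋ = 59
descent: ρ → (-19,26,37)  [lands on river]
river: ρ → (37,48,-8)
river: ρ → (-8,48,37)
river: ρ → (37,26,-19)
river: ρ → (-19,50,13)
river: ρ → (13,54,-11)
river: ρ → (-11,56,8)
river: ρ → (8,56,-11)
river: ρ → (-11,54,13)
river: ρ → (13,50,-19)
ρ-cycle length = 10 (tail of 1 descent step not counted)

10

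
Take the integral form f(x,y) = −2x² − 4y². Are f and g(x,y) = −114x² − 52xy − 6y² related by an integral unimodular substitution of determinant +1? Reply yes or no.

D₁ = -32, D₂ = -32
f is negative-definite; reduce −f:
−f: reduced (well bottom): (2,0,4) with a≤c, −a<b≤a
flip sign back: reduced form of f is (-2,0,-4)
g is negative-definite; reduce −g:
−g: flip: (114,52,6)→(6,-52,114)
−g: translate: b→-4 (≡-52 mod 12), so (6,-52,114)→(6,-4,2)
−g: flip: (6,-4,2)→(2,4,6)
−g: translate: b→0 (≡4 mod 4), so (2,4,6)→(2,0,4)
−g: reduced (well bottom): (2,0,4) with a≤c, −a<b≤a
flip sign back: reduced form of g is (-2,0,-4)
reduced forms (-2, 0, -4) vs (-2, 0, -4) ⇒ equivalent

yes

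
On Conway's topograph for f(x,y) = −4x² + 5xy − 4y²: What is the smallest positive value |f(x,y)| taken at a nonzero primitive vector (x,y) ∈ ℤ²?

translate: b→3 (≡-5 mod 8), so (4,-5,4)→(4,3,3)
flip: (4,3,3)→(3,-3,4)
translate: b→3 (≡-3 mod 6), so (3,-3,4)→(3,3,4)
reduced (well bottom): (3,3,4) with a≤c, −a<b≤a
well minimum |f| = |-3| = 3 (negative-definite)

3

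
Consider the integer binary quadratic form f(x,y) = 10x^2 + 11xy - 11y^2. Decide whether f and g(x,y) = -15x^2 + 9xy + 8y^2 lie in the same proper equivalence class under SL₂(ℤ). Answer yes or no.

D₁ = 561, D₂ = 561
river cycle of f (length 16): (-11, 11, 10), (10, 9, -12), (-12, 15, 7), (7, 13, -14), (-14, 15, 6), (6, 21, -5), (-5, 19, 10), (10, 21, -3), (-3, 21, 10), (10, 19, -5), … (6 more)
river cycle of g (length 10): (8, 23, -1), (-1, 23, 8), (8, 9, -15), (-15, 21, 2), (2, 23, -4), (-4, 17, 17), (17, 17, -4), (-4, 23, 2), (2, 21, -15), (-15, 9, 8)
cycles differ ⇒ inequivalent

no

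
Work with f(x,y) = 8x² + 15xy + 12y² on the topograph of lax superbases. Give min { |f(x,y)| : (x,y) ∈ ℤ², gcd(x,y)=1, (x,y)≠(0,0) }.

translate: b→-1 (≡15 mod 16), so (8,15,12)→(8,-1,5)
flip: (8,-1,5)→(5,1,8)
reduced (well bottom): (5,1,8) with a≤c, −a<b≤a
well minimum = a = 5

5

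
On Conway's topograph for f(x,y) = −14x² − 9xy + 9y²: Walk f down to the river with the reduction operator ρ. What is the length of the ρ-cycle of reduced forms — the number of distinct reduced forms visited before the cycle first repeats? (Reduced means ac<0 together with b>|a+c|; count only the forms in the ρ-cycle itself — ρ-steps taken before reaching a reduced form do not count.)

D = 585, ⌊√D⌋ = 24
descent: ρ → (9,9,-14)  [lands on river]
river: ρ → (-14,19,4)
river: ρ → (4,21,-9)
river: ρ → (-9,15,10)
river: ρ → (10,5,-14)
river: ρ → (-14,23,1)
river: ρ → (1,23,-14)
river: ρ → (-14,5,10)
river: ρ → (10,15,-9)
river: ρ → (-9,21,4)
river: ρ → (4,19,-14)
river: ρ → (-14,9,9)
ρ-cycle length = 12 (tail of 1 descent step not counted)

12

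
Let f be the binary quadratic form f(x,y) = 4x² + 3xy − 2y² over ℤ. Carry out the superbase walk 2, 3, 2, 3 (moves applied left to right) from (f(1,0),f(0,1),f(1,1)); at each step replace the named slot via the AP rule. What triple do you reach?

start (4,-2,5) = (f(1,0),f(0,1),f(1,1))
replace slot 2: 2·(4+5) − (-2) = 20 → (4,20,5)
replace slot 3: 2·(4+20) − 5 = 43 → (4,20,43)
replace slot 2: 2·(4+43) − 20 = 74 → (4,74,43)
replace slot 3: 2·(4+74) − 43 = 113 → (4,74,113)

4,74,113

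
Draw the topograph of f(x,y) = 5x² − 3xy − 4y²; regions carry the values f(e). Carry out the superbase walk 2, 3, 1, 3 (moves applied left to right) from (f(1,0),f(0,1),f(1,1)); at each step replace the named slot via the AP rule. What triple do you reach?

start (5,-4,-2) = (f(1,0),f(0,1),f(1,1))
replace slot 2: 2·(5+(-2)) − (-4) = 10 → (5,10,-2)
replace slot 3: 2·(5+10) − (-2) = 32 → (5,10,32)
replace slot 1: 2·(10+32) − 5 = 79 → (79,10,32)
replace slot 3: 2·(79+10) − 32 = 146 → (79,10,146)

79,10,146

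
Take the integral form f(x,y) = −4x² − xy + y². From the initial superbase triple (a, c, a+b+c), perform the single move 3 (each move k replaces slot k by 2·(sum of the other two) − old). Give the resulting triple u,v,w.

start (-4,1,-4) = (f(1,0),f(0,1),f(1,1))
replace slot 3: 2·((-4)+1) − (-4) = -2 → (-4,1,-2)

-4,1,-2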